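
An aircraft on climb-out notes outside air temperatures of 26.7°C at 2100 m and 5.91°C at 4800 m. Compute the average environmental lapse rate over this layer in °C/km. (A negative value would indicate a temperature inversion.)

Γ = −ΔT/Δz = (26.7 − 5.91) / (4800 − 2100) m
  = 20.79°C / 2.7 km = 7.7°C/km

7.7°C/km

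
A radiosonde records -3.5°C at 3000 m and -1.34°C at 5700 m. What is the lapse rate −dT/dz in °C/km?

-0.8°C/km

Γ = −ΔT/Δz = (-3.5 − (-1.34)) / (5700 − 3000) m
  = -2.16°C / 2.7 km = -0.8°C/km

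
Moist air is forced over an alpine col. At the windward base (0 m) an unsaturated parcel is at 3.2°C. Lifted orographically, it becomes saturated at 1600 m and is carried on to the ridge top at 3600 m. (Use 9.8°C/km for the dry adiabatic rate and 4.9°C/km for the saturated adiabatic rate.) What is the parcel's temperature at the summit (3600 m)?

0 → 1600 m (dry, 9.8°C/km): ΔT = -9.8 × 1.6 = -15.68°C → T = -12.48°C
1600 → 3600 m (saturated, 4.9°C/km): ΔT = -4.9 × 2 = -9.8°C → T = -22.28°C

-22.28°C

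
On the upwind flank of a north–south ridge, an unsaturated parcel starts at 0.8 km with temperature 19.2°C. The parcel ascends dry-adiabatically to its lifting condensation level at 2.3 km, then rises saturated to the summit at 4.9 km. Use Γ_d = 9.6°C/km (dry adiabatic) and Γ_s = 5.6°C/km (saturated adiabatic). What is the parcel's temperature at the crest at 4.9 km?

800 → 2300 m (dry, 9.6°C/km): ΔT = -9.6 × 1.5 = -14.4°C → T = 4.8°C
2300 → 4900 m (saturated, 5.6°C/km): ΔT = -5.6 × 2.6 = -14.56°C → T = -9.76°C

-9.76°C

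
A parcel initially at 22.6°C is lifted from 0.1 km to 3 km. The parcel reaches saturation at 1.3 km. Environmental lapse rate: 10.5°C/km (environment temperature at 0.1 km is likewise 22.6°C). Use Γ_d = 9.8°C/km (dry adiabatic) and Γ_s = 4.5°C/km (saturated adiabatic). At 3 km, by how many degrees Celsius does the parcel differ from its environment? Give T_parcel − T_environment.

+11.04°C (parcel warmer than environment)

Parcel:
  From 100 m to 1300 m (dry): cools by 9.8 × 1.2 = 11.76°C, giving 10.84°C.
  From 1300 m to 3000 m (saturated): cools by 4.5 × 1.7 = 7.65°C, giving 3.19°C.
Environment:
  From 100 m to 3000 m (environment): cools by 10.5 × 2.9 = 30.45°C, giving -7.85°C.
T_parcel − T_env = 3.19 − (-7.85) = +11.04°C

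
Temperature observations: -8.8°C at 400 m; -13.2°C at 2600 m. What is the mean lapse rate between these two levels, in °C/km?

Γ = −ΔT/Δz = (-8.8 − (-13.2)) / (2600 − 400) m
  = 4.4°C / 2.2 km = 2°C/km

2°C/km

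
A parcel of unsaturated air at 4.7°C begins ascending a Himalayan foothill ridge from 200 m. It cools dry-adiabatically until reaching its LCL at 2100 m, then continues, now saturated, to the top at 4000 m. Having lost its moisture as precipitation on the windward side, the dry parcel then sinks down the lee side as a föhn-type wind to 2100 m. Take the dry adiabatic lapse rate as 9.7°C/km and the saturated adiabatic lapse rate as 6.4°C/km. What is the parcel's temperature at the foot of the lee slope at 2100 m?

-7.46°C

200–2100 m, dry: Δz = 1.9 km ⇒ ΔT = -18.43°C; T = -13.73°C
2100–4000 m, saturated: Δz = 1.9 km ⇒ ΔT = -12.16°C; T = -25.89°C
4000–2100 m, dry descent: Δz = 1.9 km ⇒ ΔT = +18.43°C; T = -7.46°C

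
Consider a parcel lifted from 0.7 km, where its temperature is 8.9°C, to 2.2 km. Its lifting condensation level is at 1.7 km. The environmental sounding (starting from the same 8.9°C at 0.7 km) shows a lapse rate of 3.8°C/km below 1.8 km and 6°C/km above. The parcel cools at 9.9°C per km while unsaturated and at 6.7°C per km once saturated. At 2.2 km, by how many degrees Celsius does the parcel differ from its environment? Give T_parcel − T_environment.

-6.67°C (parcel cooler than environment)

Parcel:
  700–1700 m, dry: Δz = 1 km ⇒ ΔT = -9.9°C; T = -1°C
  1700–2200 m, saturated: Δz = 0.5 km ⇒ ΔT = -3.35°C; T = -4.35°C
Environment:
  700–1800 m, environment, lower layer: Δz = 1.1 km ⇒ ΔT = -4.18°C; T = 4.72°C
  1800–2200 m, environment, upper layer: Δz = 0.4 km ⇒ ΔT = -2.4°C; T = 2.32°C
T_parcel − T_env = -4.35 − 2.32 = -6.67°C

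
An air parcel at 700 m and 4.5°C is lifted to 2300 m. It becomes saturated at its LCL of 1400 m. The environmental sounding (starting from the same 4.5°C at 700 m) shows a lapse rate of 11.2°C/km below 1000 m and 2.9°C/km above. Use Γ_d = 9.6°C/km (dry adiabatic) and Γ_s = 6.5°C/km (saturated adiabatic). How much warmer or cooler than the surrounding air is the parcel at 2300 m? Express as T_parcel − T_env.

Parcel:
  700–1400 m, dry: Δz = 0.7 km ⇒ ΔT = -6.72°C; T = -2.22°C
  1400–2300 m, saturated: Δz = 0.9 km ⇒ ΔT = -5.85°C; T = -8.07°C
Environment:
  700–1000 m, environment, lower layer: Δz = 0.3 km ⇒ ΔT = -3.36°C; T = 1.14°C
  1000–2300 m, environment, upper layer: Δz = 1.3 km ⇒ ΔT = -3.77°C; T = -2.63°C
T_parcel − T_env = -8.07 − (-2.63) = -5.44°C

-5.44°C (parcel cooler than environment)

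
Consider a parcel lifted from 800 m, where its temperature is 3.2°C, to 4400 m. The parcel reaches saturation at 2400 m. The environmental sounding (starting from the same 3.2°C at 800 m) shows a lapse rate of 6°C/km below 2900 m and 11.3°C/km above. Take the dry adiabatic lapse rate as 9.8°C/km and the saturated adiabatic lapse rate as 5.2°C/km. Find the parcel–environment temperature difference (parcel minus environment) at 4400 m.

Parcel:
  800 → 2400 m (dry, 9.8°C/km): ΔT = -9.8 × 1.6 = -15.68°C → T = -12.48°C
  2400 → 4400 m (saturated, 5.2°C/km): ΔT = -5.2 × 2 = -10.4°C → T = -22.88°C
Environment:
  800 → 2900 m (environment, lower layer, 6°C/km): ΔT = -6 × 2.1 = -12.6°C → T = -9.4°C
  2900 → 4400 m (environment, upper layer, 11.3°C/km): ΔT = -11.3 × 1.5 = -16.95°C → T = -26.35°C
T_parcel − T_env = -22.88 − (-26.35) = +3.47°C

+3.47°C (parcel warmer than environment)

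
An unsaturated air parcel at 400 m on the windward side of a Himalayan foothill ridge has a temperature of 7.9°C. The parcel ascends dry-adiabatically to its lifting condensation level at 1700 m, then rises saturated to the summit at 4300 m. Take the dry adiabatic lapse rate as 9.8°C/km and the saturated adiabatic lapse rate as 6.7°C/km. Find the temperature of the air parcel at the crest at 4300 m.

400 → 1700 m (dry, 9.8°C/km): ΔT = -9.8 × 1.3 = -12.74°C → T = -4.84°C
1700 → 4300 m (saturated, 6.7°C/km): ΔT = -6.7 × 2.6 = -17.42°C → T = -22.26°C

-22.26°C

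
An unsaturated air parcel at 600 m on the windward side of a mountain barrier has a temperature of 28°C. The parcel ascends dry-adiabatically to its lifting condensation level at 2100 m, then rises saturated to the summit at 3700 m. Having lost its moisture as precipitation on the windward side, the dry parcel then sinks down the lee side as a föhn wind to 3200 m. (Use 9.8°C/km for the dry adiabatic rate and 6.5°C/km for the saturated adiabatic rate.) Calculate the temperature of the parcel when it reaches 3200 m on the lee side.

7.8°C

Dry to 2100 m: -9.8 × 1.5 km = -14.7°C, so T = 13.3°C.
Saturated to 3700 m: -6.5 × 1.6 km = -10.4°C, so T = 2.9°C.
Dry descent to 3200 m: +9.8 × 0.5 km = +4.9°C, so T = 7.8°C.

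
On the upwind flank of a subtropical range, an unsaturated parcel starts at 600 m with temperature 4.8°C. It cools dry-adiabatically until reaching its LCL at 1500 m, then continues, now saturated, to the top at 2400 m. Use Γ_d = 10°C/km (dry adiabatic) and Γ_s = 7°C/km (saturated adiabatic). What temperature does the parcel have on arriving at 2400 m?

-10.5°C

600 → 1500 m (dry, 10°C/km): ΔT = -10 × 0.9 = -9°C → T = -4.2°C
1500 → 2400 m (saturated, 7°C/km): ΔT = -7 × 0.9 = -6.3°C → T = -10.5°C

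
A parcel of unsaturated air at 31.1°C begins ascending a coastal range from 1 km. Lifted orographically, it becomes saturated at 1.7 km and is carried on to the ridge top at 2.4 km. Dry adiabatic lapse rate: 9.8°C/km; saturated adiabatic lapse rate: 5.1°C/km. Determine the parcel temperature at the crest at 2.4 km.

Dry to 1700 m: -9.8 × 0.7 km = -6.86°C, so T = 24.24°C.
Saturated to 2400 m: -5.1 × 0.7 km = -3.57°C, so T = 20.67°C.

20.67°C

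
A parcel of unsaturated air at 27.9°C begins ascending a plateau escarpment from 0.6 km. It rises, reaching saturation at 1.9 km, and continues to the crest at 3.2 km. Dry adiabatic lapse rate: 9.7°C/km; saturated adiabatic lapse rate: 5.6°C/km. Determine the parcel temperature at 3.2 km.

8.01°C

From 600 m to 1900 m (dry): cools by 9.7 × 1.3 = 12.61°C, giving 15.29°C.
From 1900 m to 3200 m (saturated): cools by 5.6 × 1.3 = 7.28°C, giving 8.01°C.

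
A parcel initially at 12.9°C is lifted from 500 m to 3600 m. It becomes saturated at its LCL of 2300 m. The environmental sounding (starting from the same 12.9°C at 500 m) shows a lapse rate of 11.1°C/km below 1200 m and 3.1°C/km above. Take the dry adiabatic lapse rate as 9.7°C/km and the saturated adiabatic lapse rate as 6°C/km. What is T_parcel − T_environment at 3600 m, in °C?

-10.05°C (parcel cooler than environment)

Parcel:
  From 500 m to 2300 m (dry): cools by 9.7 × 1.8 = 17.46°C, giving -4.56°C.
  From 2300 m to 3600 m (saturated): cools by 6 × 1.3 = 7.8°C, giving -12.36°C.
Environment:
  From 500 m to 1200 m (environment, lower layer): cools by 11.1 × 0.7 = 7.77°C, giving 5.13°C.
  From 1200 m to 3600 m (environment, upper layer): cools by 3.1 × 2.4 = 7.44°C, giving -2.31°C.
T_parcel − T_env = -12.36 − (-2.31) = -10.05°C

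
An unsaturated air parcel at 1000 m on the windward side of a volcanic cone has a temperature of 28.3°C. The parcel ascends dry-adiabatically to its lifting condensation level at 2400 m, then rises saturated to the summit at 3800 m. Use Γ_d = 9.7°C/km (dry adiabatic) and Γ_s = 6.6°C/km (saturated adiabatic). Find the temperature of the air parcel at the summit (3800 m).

5.48°C

Dry to 2400 m: -9.7 × 1.4 km = -13.58°C, so T = 14.72°C.
Saturated to 3800 m: -6.6 × 1.4 km = -9.24°C, so T = 5.48°C.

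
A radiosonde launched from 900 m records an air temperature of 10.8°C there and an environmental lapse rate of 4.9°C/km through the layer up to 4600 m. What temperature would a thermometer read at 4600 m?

From 900 m to 4600 m (environmental): cools by 4.9 × 3.7 = 18.13°C, giving -7.33°C.

-7.33°C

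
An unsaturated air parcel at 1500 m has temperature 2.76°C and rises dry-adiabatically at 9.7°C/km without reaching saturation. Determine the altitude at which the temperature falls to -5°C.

Height above start = (2.76 − (-5)) / 9.7 = 0.8 km
Altitude = 1500 m + 800 m = 2300 m

2300 m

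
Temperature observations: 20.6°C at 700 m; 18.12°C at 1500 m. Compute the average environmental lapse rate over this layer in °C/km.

Γ = −ΔT/Δz = (20.6 − 18.12) / (1500 − 700) m
  = 2.48°C / 0.8 km = 3.1°C/km

3.1°C/km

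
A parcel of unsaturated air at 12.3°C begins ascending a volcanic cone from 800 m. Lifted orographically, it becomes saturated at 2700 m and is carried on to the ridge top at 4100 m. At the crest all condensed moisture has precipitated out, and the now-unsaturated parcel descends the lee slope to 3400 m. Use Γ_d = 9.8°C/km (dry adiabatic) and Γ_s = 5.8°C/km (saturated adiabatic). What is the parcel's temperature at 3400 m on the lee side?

From 800 m to 2700 m (dry): cools by 9.8 × 1.9 = 18.62°C, giving -6.32°C.
From 2700 m to 4100 m (saturated): cools by 5.8 × 1.4 = 8.12°C, giving -14.44°C.
From 4100 m to 3400 m (dry descent): warms by 9.8 × 0.7 = 6.86°C, giving -7.58°C.

-7.58°C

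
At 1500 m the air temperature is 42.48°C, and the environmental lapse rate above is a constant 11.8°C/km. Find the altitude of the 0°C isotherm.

Height above start = (42.48 − 0) / 11.8 = 3.6 km
Altitude = 1500 m + 3600 m = 5100 m

5100 m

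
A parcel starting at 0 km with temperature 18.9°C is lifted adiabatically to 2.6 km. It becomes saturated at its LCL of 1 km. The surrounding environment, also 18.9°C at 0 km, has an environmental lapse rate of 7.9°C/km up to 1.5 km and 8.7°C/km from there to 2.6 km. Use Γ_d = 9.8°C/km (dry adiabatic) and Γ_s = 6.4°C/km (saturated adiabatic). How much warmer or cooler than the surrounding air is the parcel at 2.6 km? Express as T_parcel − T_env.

+1.38°C (parcel warmer than environment)

Parcel:
  Dry to 1000 m: -9.8 × 1 km = -9.8°C, so T = 9.1°C.
  Saturated to 2600 m: -6.4 × 1.6 km = -10.24°C, so T = -1.14°C.
Environment:
  Environment, lower layer to 1500 m: -7.9 × 1.5 km = -11.85°C, so T = 7.05°C.
  Environment, upper layer to 2600 m: -8.7 × 1.1 km = -9.57°C, so T = -2.52°C.
T_parcel − T_env = -1.14 − (-2.52) = +1.38°C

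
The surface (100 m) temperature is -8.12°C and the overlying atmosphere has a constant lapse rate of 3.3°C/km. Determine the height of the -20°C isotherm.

3700 m

Height above start = (-8.12 − (-20)) / 3.3 = 3.6 km
Altitude = 100 m + 3600 m = 3700 m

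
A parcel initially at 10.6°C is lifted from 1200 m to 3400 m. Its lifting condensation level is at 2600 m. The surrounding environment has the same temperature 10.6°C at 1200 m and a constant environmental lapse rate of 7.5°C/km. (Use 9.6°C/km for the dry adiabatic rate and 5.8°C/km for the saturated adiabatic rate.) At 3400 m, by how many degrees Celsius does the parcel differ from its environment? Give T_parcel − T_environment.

Parcel:
  1200 → 2600 m (dry, 9.6°C/km): ΔT = -9.6 × 1.4 = -13.44°C → T = -2.84°C
  2600 → 3400 m (saturated, 5.8°C/km): ΔT = -5.8 × 0.8 = -4.64°C → T = -7.48°C
Environment:
  1200 → 3400 m (environment, 7.5°C/km): ΔT = -7.5 × 2.2 = -16.5°C → T = -5.9°C
T_parcel − T_env = -7.48 − (-5.9) = -1.58°C

-1.58°C (parcel cooler than environment)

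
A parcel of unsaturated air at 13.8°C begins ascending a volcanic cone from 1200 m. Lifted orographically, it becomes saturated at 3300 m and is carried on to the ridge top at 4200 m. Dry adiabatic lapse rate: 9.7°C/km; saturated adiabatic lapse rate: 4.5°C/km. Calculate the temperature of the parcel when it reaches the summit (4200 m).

From 1200 m to 3300 m (dry): cools by 9.7 × 2.1 = 20.37°C, giving -6.57°C.
From 3300 m to 4200 m (saturated): cools by 4.5 × 0.9 = 4.05°C, giving -10.62°C.

-10.62°C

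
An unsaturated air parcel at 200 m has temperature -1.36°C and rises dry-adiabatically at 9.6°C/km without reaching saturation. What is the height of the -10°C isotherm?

Height above start = (-1.36 − (-10)) / 9.6 = 0.9 km
Altitude = 200 m + 900 m = 1100 m

1100 m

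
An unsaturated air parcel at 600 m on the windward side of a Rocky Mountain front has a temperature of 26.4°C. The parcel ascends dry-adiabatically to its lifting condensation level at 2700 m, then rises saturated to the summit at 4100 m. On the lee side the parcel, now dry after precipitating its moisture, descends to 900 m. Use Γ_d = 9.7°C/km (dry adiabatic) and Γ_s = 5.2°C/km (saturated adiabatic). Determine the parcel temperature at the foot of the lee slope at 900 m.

600 → 2700 m (dry, 9.7°C/km): ΔT = -9.7 × 2.1 = -20.37°C → T = 6.03°C
2700 → 4100 m (saturated, 5.2°C/km): ΔT = -5.2 × 1.4 = -7.28°C → T = -1.25°C
4100 → 900 m (dry descent, 9.7°C/km): ΔT = +9.7 × 3.2 = +31.04°C → T = 29.79°C

29.79°C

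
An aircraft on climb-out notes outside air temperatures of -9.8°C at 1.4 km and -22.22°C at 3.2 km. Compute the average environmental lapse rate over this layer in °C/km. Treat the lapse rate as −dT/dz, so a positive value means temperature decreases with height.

Γ = −ΔT/Δz = (-9.8 − (-22.22)) / (3200 − 1400) m
  = 12.42°C / 1.8 km = 6.9°C/km

6.9°C/km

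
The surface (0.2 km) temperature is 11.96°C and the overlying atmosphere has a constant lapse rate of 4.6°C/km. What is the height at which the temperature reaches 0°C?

2.8 km

Height above start = (11.96 − 0) / 4.6 = 2.6 km
Altitude = 200 m + 2600 m = 2800 m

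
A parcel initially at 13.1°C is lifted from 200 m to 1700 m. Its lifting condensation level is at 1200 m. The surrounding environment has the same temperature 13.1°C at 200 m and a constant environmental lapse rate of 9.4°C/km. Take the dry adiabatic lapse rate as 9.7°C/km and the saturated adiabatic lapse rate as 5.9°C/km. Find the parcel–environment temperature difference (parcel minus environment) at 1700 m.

Parcel:
  Dry to 1200 m: -9.7 × 1 km = -9.7°C, so T = 3.4°C.
  Saturated to 1700 m: -5.9 × 0.5 km = -2.95°C, so T = 0.45°C.
Environment:
  Environment to 1700 m: -9.4 × 1.5 km = -14.1°C, so T = -1°C.
T_parcel − T_env = 0.45 − (-1) = +1.45°C

+1.45°C (parcel warmer than environment)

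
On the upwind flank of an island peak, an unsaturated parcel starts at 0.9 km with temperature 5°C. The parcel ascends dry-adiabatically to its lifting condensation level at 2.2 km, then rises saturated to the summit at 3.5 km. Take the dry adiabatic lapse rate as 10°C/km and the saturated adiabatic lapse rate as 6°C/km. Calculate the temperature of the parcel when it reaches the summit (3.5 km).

-15.8°C

Dry to 2200 m: -10 × 1.3 km = -13°C, so T = -8°C.
Saturated to 3500 m: -6 × 1.3 km = -7.8°C, so T = -15.8°C.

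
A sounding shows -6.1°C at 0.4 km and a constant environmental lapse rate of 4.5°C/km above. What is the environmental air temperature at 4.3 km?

-23.65°C

Environmental to 4300 m: -4.5 × 3.9 km = -17.55°C, so T = -23.65°C.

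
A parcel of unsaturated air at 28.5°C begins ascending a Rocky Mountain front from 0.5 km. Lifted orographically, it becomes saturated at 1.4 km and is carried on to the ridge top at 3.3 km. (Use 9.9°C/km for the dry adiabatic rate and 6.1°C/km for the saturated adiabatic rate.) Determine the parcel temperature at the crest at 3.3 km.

From 500 m to 1400 m (dry): cools by 9.9 × 0.9 = 8.91°C, giving 19.59°C.
From 1400 m to 3300 m (saturated): cools by 6.1 × 1.9 = 11.59°C, giving 8°C.

8°C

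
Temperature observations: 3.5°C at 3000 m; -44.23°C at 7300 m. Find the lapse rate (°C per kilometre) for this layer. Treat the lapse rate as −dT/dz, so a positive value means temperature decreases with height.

11.1°C/km

Γ = −ΔT/Δz = (3.5 − (-44.23)) / (7300 − 3000) m
  = 47.73°C / 4.3 km = 11.1°C/km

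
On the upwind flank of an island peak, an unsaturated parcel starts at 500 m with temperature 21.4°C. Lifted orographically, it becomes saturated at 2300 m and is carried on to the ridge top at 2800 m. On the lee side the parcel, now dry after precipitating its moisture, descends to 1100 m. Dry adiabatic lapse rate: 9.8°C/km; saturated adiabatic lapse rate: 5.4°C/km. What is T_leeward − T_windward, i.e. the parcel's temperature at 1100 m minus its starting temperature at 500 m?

-3.68°C

From 500 m to 2300 m (dry): cools by 9.8 × 1.8 = 17.64°C, giving 3.76°C.
From 2300 m to 2800 m (saturated): cools by 5.4 × 0.5 = 2.7°C, giving 1.06°C.
From 2800 m to 1100 m (dry descent): warms by 9.8 × 1.7 = 16.66°C, giving 17.72°C.
Net change vs windward start: 17.72 − 21.4 = -3.68°C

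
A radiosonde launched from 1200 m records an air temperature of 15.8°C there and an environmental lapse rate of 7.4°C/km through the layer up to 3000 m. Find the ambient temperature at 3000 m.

2.48°C

Environmental to 3000 m: -7.4 × 1.8 km = -13.32°C, so T = 2.48°C.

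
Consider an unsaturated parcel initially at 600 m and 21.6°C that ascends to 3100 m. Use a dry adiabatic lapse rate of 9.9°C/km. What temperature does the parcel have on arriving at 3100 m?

From 600 m to 3100 m (dry adiabatic): cools by 9.9 × 2.5 = 24.75°C, giving -3.15°C.

-3.15°C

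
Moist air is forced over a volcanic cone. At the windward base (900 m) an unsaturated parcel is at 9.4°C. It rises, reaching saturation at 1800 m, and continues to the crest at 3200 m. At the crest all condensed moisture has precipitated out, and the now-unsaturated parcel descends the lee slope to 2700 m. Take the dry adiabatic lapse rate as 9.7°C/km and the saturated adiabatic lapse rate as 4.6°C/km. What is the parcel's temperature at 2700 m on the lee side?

900–1800 m, dry: Δz = 0.9 km ⇒ ΔT = -8.73°C; T = 0.67°C
1800–3200 m, saturated: Δz = 1.4 km ⇒ ΔT = -6.44°C; T = -5.77°C
3200–2700 m, dry descent: Δz = 0.5 km ⇒ ΔT = +4.85°C; T = -0.92°C

-0.92°C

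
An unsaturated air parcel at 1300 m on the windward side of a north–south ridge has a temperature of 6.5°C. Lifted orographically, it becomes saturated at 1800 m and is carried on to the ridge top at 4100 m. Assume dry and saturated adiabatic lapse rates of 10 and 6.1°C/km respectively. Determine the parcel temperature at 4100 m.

1300–1800 m, dry: Δz = 0.5 km ⇒ ΔT = -5°C; T = 1.5°C
1800–4100 m, saturated: Δz = 2.3 km ⇒ ΔT = -14.03°C; T = -12.53°C

-12.53°C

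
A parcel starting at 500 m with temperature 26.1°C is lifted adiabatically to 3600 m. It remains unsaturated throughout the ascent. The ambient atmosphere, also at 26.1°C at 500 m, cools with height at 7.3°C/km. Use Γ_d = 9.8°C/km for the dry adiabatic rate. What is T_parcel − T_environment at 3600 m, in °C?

-7.75°C (parcel cooler than environment)

Parcel:
  From 500 m to 3600 m (dry): cools by 9.8 × 3.1 = 30.38°C, giving -4.28°C.
Environment:
  From 500 m to 3600 m (environment): cools by 7.3 × 3.1 = 22.63°C, giving 3.47°C.
T_parcel − T_env = -4.28 − 3.47 = -7.75°C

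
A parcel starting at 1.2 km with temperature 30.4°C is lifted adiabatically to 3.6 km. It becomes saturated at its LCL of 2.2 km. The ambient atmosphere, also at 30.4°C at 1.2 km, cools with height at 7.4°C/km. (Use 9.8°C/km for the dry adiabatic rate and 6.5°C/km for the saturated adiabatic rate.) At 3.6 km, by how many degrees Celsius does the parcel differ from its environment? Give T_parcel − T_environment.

-1.14°C (parcel cooler than environment)

Parcel:
  Dry to 2200 m: -9.8 × 1 km = -9.8°C, so T = 20.6°C.
  Saturated to 3600 m: -6.5 × 1.4 km = -9.1°C, so T = 11.5°C.
Environment:
  Environment to 3600 m: -7.4 × 2.4 km = -17.76°C, so T = 12.64°C.
T_parcel − T_env = 11.5 − 12.64 = -1.14°C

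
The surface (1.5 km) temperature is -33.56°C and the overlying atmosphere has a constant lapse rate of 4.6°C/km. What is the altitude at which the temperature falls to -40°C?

Height above start = (-33.56 − (-40)) / 4.6 = 1.4 km
Altitude = 1500 m + 1400 m = 2900 m

2.9 km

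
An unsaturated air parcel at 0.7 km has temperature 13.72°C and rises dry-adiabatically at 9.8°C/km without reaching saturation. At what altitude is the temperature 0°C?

Height above start = (13.72 − 0) / 9.8 = 1.4 km
Altitude = 700 m + 1400 m = 2100 m

2.1 km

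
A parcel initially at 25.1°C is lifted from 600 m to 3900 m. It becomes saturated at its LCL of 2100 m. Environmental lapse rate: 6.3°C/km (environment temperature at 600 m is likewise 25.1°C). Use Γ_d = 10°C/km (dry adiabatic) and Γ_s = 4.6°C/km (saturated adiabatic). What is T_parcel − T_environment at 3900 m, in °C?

Parcel:
  From 600 m to 2100 m (dry): cools by 10 × 1.5 = 15°C, giving 10.1°C.
  From 2100 m to 3900 m (saturated): cools by 4.6 × 1.8 = 8.28°C, giving 1.82°C.
Environment:
  From 600 m to 3900 m (environment): cools by 6.3 × 3.3 = 20.79°C, giving 4.31°C.
T_parcel − T_env = 1.82 − 4.31 = -2.49°C

-2.49°C (parcel cooler than environment)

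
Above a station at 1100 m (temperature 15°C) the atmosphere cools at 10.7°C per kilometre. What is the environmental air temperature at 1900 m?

1100 → 1900 m (environmental, 10.7°C/km): ΔT = -10.7 × 0.8 = -8.56°C → T = 6.44°C

6.44°C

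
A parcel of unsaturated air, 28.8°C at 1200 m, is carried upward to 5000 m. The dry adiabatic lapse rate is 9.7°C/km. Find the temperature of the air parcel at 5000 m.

Dry adiabatic to 5000 m: -9.7 × 3.8 km = -36.86°C, so T = -8.06°C.

-8.06°C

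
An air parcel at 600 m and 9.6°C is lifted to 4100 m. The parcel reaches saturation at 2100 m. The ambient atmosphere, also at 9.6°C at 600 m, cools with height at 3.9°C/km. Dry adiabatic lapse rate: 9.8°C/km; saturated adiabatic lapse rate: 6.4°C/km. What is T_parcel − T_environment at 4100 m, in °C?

Parcel:
  600–2100 m, dry: Δz = 1.5 km ⇒ ΔT = -14.7°C; T = -5.1°C
  2100–4100 m, saturated: Δz = 2 km ⇒ ΔT = -12.8°C; T = -17.9°C
Environment:
  600–4100 m, environment: Δz = 3.5 km ⇒ ΔT = -13.65°C; T = -4.05°C
T_parcel − T_env = -17.9 − (-4.05) = -13.85°C

-13.85°C (parcel cooler than environment)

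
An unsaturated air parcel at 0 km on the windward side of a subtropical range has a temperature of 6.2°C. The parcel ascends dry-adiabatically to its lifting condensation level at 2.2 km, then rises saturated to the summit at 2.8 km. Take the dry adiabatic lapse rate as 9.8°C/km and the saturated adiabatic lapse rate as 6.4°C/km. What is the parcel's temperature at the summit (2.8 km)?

From 0 m to 2200 m (dry): cools by 9.8 × 2.2 = 21.56°C, giving -15.36°C.
From 2200 m to 2800 m (saturated): cools by 6.4 × 0.6 = 3.84°C, giving -19.2°C.

-19.2°C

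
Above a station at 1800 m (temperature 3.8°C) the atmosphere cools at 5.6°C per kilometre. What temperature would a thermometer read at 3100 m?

From 1800 m to 3100 m (environmental): cools by 5.6 × 1.3 = 7.28°C, giving -3.48°C.

-3.48°C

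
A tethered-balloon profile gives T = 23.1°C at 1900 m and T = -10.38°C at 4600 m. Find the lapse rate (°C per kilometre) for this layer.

Γ = −ΔT/Δz = (23.1 − (-10.38)) / (4600 − 1900) m
  = 33.48°C / 2.7 km = 12.4°C/km

12.4°C/km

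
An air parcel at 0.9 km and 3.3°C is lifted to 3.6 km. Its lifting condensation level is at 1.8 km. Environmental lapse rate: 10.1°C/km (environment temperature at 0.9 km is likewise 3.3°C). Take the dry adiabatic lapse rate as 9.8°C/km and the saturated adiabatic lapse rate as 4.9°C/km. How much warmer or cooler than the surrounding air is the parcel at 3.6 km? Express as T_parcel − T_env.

Parcel:
  From 900 m to 1800 m (dry): cools by 9.8 × 0.9 = 8.82°C, giving -5.52°C.
  From 1800 m to 3600 m (saturated): cools by 4.9 × 1.8 = 8.82°C, giving -14.34°C.
Environment:
  From 900 m to 3600 m (environment): cools by 10.1 × 2.7 = 27.27°C, giving -23.97°C.
T_parcel − T_env = -14.34 − (-23.97) = +9.63°C

+9.63°C (parcel warmer than environment)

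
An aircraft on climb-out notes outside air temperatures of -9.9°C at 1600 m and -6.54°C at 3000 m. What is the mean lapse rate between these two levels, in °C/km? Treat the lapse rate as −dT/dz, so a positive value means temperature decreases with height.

-2.4°C/km

Γ = −ΔT/Δz = (-9.9 − (-6.54)) / (3000 − 1600) m
  = -3.36°C / 1.4 km = -2.4°C/km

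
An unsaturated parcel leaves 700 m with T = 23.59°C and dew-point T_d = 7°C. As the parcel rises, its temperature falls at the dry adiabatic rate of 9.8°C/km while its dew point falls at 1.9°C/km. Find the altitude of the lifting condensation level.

2800 m

T and T_d converge at 9.8 − 1.9 = 7.9°C per km
Height above start = (23.59 − 7) / 7.9 = 2.1 km
LCL altitude = 700 m + 2100 m = 2800 m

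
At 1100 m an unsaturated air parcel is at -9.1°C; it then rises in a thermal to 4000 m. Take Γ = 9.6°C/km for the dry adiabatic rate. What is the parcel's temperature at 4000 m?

1100 → 4000 m (dry adiabatic, 9.6°C/km): ΔT = -9.6 × 2.9 = -27.84°C → T = -36.94°C

-36.94°C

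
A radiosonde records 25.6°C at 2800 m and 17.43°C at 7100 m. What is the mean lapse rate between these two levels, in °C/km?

Γ = −ΔT/Δz = (25.6 − 17.43) / (7100 − 2800) m
  = 8.17°C / 4.3 km = 1.9°C/km

1.9°C/km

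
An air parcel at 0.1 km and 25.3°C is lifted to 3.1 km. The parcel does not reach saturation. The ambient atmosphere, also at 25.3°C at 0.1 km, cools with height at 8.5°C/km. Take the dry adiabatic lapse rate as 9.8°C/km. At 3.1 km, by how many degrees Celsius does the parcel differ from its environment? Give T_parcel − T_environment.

-3.9°C (parcel cooler than environment)

Parcel:
  Dry to 3100 m: -9.8 × 3 km = -29.4°C, so T = -4.1°C.
Environment:
  Environment to 3100 m: -8.5 × 3 km = -25.5°C, so T = -0.2°C.
T_parcel − T_env = -4.1 − (-0.2) = -3.9°C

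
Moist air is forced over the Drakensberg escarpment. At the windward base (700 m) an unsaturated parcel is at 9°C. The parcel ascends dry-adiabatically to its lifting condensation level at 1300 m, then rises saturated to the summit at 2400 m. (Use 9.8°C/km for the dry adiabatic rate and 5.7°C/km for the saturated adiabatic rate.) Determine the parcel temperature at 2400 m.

-3.15°C

700 → 1300 m (dry, 9.8°C/km): ΔT = -9.8 × 0.6 = -5.88°C → T = 3.12°C
1300 → 2400 m (saturated, 5.7°C/km): ΔT = -5.7 × 1.1 = -6.27°C → T = -3.15°C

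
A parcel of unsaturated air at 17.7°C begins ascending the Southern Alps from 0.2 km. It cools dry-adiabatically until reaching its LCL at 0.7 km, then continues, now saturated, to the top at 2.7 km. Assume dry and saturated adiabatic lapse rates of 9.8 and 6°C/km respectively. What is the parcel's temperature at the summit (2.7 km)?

Dry to 700 m: -9.8 × 0.5 km = -4.9°C, so T = 12.8°C.
Saturated to 2700 m: -6 × 2 km = -12°C, so T = 0.8°C.

0.8°C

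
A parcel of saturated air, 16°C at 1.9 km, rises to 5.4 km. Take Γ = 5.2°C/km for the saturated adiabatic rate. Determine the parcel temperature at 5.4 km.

1900 → 5400 m (saturated adiabatic, 5.2°C/km): ΔT = -5.2 × 3.5 = -18.2°C → T = -2.2°C

-2.2°C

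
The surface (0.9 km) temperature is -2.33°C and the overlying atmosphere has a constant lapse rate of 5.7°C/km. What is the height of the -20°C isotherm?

Height above start = (-2.33 − (-20)) / 5.7 = 3.1 km
Altitude = 900 m + 3100 m = 4000 m

4 km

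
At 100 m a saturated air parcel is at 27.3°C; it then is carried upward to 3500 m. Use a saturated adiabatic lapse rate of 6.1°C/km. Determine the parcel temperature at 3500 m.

100–3500 m, saturated adiabatic: Δz = 3.4 km ⇒ ΔT = -20.74°C; T = 6.56°C

6.56°C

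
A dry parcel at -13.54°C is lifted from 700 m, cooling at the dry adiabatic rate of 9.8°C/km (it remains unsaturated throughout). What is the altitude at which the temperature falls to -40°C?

Height above start = (-13.54 − (-40)) / 9.8 = 2.7 km
Altitude = 700 m + 2700 m = 3400 m

3400 m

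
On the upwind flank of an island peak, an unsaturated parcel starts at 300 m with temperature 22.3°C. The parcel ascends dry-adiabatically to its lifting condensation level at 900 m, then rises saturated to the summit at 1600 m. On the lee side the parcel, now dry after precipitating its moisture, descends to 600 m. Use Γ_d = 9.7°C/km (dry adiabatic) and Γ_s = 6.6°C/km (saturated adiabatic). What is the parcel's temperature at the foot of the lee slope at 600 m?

Dry to 900 m: -9.7 × 0.6 km = -5.82°C, so T = 16.48°C.
Saturated to 1600 m: -6.6 × 0.7 km = -4.62°C, so T = 11.86°C.
Dry descent to 600 m: +9.7 × 1 km = +9.7°C, so T = 21.56°C.

21.56°C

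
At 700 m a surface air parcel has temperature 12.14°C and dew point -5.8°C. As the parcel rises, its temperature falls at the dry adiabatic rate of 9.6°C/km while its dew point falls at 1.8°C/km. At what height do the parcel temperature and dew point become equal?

3000 m

T and T_d converge at 9.6 − 1.8 = 7.8°C per km
Height above start = (12.14 − (-5.8)) / 7.8 = 2.3 km
LCL altitude = 700 m + 2300 m = 3000 m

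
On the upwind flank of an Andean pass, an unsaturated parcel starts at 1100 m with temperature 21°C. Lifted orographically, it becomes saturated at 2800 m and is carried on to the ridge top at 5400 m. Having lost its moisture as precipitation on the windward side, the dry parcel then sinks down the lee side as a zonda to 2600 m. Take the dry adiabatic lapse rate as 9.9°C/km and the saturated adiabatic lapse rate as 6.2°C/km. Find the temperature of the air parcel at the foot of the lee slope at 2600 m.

From 1100 m to 2800 m (dry): cools by 9.9 × 1.7 = 16.83°C, giving 4.17°C.
From 2800 m to 5400 m (saturated): cools by 6.2 × 2.6 = 16.12°C, giving -11.95°C.
From 5400 m to 2600 m (dry descent): warms by 9.9 × 2.8 = 27.72°C, giving 15.77°C.

15.77°C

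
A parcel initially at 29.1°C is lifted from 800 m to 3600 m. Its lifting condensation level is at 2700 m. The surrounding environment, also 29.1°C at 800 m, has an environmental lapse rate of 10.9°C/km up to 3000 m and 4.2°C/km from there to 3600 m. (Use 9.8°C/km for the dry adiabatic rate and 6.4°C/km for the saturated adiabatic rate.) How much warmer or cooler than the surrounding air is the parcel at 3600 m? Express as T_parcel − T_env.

Parcel:
  800 → 2700 m (dry, 9.8°C/km): ΔT = -9.8 × 1.9 = -18.62°C → T = 10.48°C
  2700 → 3600 m (saturated, 6.4°C/km): ΔT = -6.4 × 0.9 = -5.76°C → T = 4.72°C
Environment:
  800 → 3000 m (environment, lower layer, 10.9°C/km): ΔT = -10.9 × 2.2 = -23.98°C → T = 5.12°C
  3000 → 3600 m (environment, upper layer, 4.2°C/km): ΔT = -4.2 × 0.6 = -2.52°C → T = 2.6°C
T_parcel − T_env = 4.72 − 2.6 = +2.12°C

+2.12°C (parcel warmer than environment)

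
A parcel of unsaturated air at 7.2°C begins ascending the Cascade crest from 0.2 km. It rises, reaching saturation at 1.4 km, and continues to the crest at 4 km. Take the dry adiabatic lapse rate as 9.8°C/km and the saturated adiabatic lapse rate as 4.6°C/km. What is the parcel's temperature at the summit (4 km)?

200 → 1400 m (dry, 9.8°C/km): ΔT = -9.8 × 1.2 = -11.76°C → T = -4.56°C
1400 → 4000 m (saturated, 4.6°C/km): ΔT = -4.6 × 2.6 = -11.96°C → T = -16.52°C

-16.52°C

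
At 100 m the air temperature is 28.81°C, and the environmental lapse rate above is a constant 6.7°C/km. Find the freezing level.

Height above start = (28.81 − 0) / 6.7 = 4.3 km
Altitude = 100 m + 4300 m = 4400 m

4400 m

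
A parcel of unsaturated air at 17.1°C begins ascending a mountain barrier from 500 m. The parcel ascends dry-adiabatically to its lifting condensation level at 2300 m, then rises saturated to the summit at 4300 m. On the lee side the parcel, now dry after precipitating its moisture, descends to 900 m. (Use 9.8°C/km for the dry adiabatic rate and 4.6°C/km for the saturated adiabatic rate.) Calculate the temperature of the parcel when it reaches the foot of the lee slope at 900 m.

500–2300 m, dry: Δz = 1.8 km ⇒ ΔT = -17.64°C; T = -0.54°C
2300–4300 m, saturated: Δz = 2 km ⇒ ΔT = -9.2°C; T = -9.74°C
4300–900 m, dry descent: Δz = 3.4 km ⇒ ΔT = +33.32°C; T = 23.58°C

23.58°C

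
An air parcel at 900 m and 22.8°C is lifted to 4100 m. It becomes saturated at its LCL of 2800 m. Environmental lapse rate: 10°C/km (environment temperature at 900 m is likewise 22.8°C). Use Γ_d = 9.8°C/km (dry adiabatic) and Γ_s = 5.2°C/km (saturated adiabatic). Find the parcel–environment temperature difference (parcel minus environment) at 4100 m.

+6.62°C (parcel warmer than environment)

Parcel:
  900 → 2800 m (dry, 9.8°C/km): ΔT = -9.8 × 1.9 = -18.62°C → T = 4.18°C
  2800 → 4100 m (saturated, 5.2°C/km): ΔT = -5.2 × 1.3 = -6.76°C → T = -2.58°C
Environment:
  900 → 4100 m (environment, 10°C/km): ΔT = -10 × 3.2 = -32°C → T = -9.2°C
T_parcel − T_env = -2.58 − (-9.2) = +6.62°C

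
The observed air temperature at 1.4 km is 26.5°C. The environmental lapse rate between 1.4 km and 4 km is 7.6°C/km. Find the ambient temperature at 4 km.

6.74°C

1400–4000 m, environmental: Δz = 2.6 km ⇒ ΔT = -19.76°C; T = 6.74°C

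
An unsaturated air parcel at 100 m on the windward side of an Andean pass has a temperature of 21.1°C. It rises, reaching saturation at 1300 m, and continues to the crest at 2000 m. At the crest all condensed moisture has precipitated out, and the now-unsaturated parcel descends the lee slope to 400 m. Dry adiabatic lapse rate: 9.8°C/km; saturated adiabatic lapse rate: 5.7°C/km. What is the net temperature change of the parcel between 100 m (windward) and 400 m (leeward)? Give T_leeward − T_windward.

Dry to 1300 m: -9.8 × 1.2 km = -11.76°C, so T = 9.34°C.
Saturated to 2000 m: -5.7 × 0.7 km = -3.99°C, so T = 5.35°C.
Dry descent to 400 m: +9.8 × 1.6 km = +15.68°C, so T = 21.03°C.
Net change vs windward start: 21.03 − 21.1 = -0.07°C

-0.07°C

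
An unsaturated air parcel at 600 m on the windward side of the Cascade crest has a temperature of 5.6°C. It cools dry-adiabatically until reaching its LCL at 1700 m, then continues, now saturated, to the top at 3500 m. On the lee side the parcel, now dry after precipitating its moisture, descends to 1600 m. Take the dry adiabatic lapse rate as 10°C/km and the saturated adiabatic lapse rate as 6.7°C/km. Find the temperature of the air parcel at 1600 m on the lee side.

1.54°C

600 → 1700 m (dry, 10°C/km): ΔT = -10 × 1.1 = -11°C → T = -5.4°C
1700 → 3500 m (saturated, 6.7°C/km): ΔT = -6.7 × 1.8 = -12.06°C → T = -17.46°C
3500 → 1600 m (dry descent, 10°C/km): ΔT = +10 × 1.9 = +19°C → T = 1.54°C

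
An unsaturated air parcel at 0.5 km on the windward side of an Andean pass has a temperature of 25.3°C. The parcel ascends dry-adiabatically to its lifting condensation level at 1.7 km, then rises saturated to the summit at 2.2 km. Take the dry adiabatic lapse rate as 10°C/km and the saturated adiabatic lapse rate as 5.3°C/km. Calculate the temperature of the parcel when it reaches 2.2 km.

500 → 1700 m (dry, 10°C/km): ΔT = -10 × 1.2 = -12°C → T = 13.3°C
1700 → 2200 m (saturated, 5.3°C/km): ΔT = -5.3 × 0.5 = -2.65°C → T = 10.65°C

10.65°C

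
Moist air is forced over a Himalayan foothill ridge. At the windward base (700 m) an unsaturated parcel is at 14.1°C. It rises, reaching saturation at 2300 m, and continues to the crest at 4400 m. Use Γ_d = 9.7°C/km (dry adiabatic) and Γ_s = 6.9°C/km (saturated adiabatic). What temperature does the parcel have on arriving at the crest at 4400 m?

-15.91°C

Dry to 2300 m: -9.7 × 1.6 km = -15.52°C, so T = -1.42°C.
Saturated to 4400 m: -6.9 × 2.1 km = -14.49°C, so T = -15.91°C.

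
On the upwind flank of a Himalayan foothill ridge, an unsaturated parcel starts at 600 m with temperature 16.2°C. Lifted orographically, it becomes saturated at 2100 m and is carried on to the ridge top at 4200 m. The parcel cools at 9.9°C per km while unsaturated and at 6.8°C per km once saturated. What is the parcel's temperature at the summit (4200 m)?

600 → 2100 m (dry, 9.9°C/km): ΔT = -9.9 × 1.5 = -14.85°C → T = 1.35°C
2100 → 4200 m (saturated, 6.8°C/km): ΔT = -6.8 × 2.1 = -14.28°C → T = -12.93°C

-12.93°C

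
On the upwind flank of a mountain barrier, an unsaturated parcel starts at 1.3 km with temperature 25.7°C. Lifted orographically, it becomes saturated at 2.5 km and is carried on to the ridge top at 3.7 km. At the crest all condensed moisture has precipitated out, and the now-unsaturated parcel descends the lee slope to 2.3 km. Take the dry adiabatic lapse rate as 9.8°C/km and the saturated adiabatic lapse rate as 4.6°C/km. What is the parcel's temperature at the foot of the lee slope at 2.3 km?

22.14°C

1300–2500 m, dry: Δz = 1.2 km ⇒ ΔT = -11.76°C; T = 13.94°C
2500–3700 m, saturated: Δz = 1.2 km ⇒ ΔT = -5.52°C; T = 8.42°C
3700–2300 m, dry descent: Δz = 1.4 km ⇒ ΔT = +13.72°C; T = 22.14°C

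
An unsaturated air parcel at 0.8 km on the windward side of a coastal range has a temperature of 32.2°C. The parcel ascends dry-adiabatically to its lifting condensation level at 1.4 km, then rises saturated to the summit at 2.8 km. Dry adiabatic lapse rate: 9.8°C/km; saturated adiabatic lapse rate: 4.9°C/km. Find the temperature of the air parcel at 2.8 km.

19.46°C

Dry to 1400 m: -9.8 × 0.6 km = -5.88°C, so T = 26.32°C.
Saturated to 2800 m: -4.9 × 1.4 km = -6.86°C, so T = 19.46°C.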